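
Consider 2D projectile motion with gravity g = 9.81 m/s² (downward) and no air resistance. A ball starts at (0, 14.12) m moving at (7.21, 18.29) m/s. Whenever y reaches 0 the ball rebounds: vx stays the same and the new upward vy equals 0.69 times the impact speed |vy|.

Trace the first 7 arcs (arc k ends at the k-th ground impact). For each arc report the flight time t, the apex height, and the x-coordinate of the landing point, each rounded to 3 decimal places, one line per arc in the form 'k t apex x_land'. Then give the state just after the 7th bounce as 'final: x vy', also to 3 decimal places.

1 4.385 31.170 31.618
2 3.479 14.840 56.700
3 2.400 7.065 74.007
4 1.656 3.364 85.948
5 1.143 1.602 94.188
6 0.789 0.762 99.873
7 0.544 0.363 103.796
final: 103.796 1.841

Arc 1: start y=14.120, vy=18.290 → t=4.385, apex=31.170, x_land=31.618, impact vy=-24.730
  bounce: vy ← 0.69·24.730 = 17.063
Arc 2: start y=0.000, vy=17.063 → t=3.479, apex=14.840, x_land=56.700, impact vy=-17.063
  bounce: vy ← 0.69·17.063 = 11.774
Arc 3: start y=0.000, vy=11.774 → t=2.400, apex=7.065, x_land=74.007, impact vy=-11.774
  bounce: vy ← 0.69·11.774 = 8.124
Arc 4: start y=0.000, vy=8.124 → t=1.656, apex=3.364, x_land=85.948, impact vy=-8.124
  bounce: vy ← 0.69·8.124 = 5.606
Arc 5: start y=0.000, vy=5.606 → t=1.143, apex=1.602, x_land=94.188, impact vy=-5.606
  bounce: vy ← 0.69·5.606 = 3.868
Arc 6: start y=0.000, vy=3.868 → t=0.789, apex=0.762, x_land=99.873, impact vy=-3.868
  bounce: vy ← 0.69·3.868 = 2.669
Arc 7: start y=0.000, vy=2.669 → t=0.544, apex=0.363, x_land=103.796, impact vy=-2.669
  bounce: vy ← 0.69·2.669 = 1.841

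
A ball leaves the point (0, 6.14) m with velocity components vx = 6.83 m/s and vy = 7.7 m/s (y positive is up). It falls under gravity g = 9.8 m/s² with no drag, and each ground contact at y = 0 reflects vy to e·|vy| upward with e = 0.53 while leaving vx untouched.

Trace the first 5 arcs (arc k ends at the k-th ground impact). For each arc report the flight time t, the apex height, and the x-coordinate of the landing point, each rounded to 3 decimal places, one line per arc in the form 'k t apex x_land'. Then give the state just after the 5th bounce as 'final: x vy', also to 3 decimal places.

Arc 1: start y=6.140, vy=7.700 → t=2.153, apex=9.165, x_land=14.707, impact vy=-13.403
  bounce: vy ← 0.53·13.403 = 7.103
Arc 2: start y=0.000, vy=7.103 → t=1.450, apex=2.574, x_land=24.609, impact vy=-7.103
  bounce: vy ← 0.53·7.103 = 3.765
Arc 3: start y=0.000, vy=3.765 → t=0.768, apex=0.723, x_land=29.856, impact vy=-3.765
  bounce: vy ← 0.53·3.765 = 1.995
Arc 4: start y=0.000, vy=1.995 → t=0.407, apex=0.203, x_land=32.638, impact vy=-1.995
  bounce: vy ← 0.53·1.995 = 1.058
Arc 5: start y=0.000, vy=1.058 → t=0.216, apex=0.057, x_land=34.112, impact vy=-1.058
  bounce: vy ← 0.53·1.058 = 0.560

1 2.153 9.165 14.707
2 1.450 2.574 24.609
3 0.768 0.723 29.856
4 0.407 0.203 32.638
5 0.216 0.057 34.112
final: 34.112 0.560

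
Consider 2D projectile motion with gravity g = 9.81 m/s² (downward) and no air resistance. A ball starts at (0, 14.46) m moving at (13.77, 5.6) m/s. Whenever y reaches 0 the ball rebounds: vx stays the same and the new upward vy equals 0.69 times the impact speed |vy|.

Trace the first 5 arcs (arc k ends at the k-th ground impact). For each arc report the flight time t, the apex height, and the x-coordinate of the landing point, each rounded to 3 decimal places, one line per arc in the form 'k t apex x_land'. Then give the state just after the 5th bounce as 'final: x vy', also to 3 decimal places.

1 2.380 16.058 32.776
2 2.497 7.645 67.159
3 1.723 3.640 90.883
4 1.189 1.733 107.253
5 0.820 0.825 118.548
final: 118.548 2.776

Arc 1: start y=14.460, vy=5.600 → t=2.380, apex=16.058, x_land=32.776, impact vy=-17.750
  bounce: vy ← 0.69·17.750 = 12.248
Arc 2: start y=0.000, vy=12.248 → t=2.497, apex=7.645, x_land=67.159, impact vy=-12.248
  bounce: vy ← 0.69·12.248 = 8.451
Arc 3: start y=0.000, vy=8.451 → t=1.723, apex=3.640, x_land=90.883, impact vy=-8.451
  bounce: vy ← 0.69·8.451 = 5.831
Arc 4: start y=0.000, vy=5.831 → t=1.189, apex=1.733, x_land=107.253, impact vy=-5.831
  bounce: vy ← 0.69·5.831 = 4.023
Arc 5: start y=0.000, vy=4.023 → t=0.820, apex=0.825, x_land=118.548, impact vy=-4.023
  bounce: vy ← 0.69·4.023 = 2.776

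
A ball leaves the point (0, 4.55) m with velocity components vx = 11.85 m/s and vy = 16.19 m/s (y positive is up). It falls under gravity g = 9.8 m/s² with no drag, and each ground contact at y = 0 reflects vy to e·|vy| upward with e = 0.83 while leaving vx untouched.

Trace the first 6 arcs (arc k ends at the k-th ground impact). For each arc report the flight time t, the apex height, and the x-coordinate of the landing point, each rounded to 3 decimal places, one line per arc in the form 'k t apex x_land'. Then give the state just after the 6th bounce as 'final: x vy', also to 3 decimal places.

Arc 1: start y=4.550, vy=16.190 → t=3.565, apex=17.923, x_land=42.240, impact vy=-18.743
  bounce: vy ← 0.83·18.743 = 15.557
Arc 2: start y=0.000, vy=15.557 → t=3.175, apex=12.347, x_land=79.862, impact vy=-15.557
  bounce: vy ← 0.83·15.557 = 12.912
Arc 3: start y=0.000, vy=12.912 → t=2.635, apex=8.506, x_land=111.088, impact vy=-12.912
  bounce: vy ← 0.83·12.912 = 10.717
Arc 4: start y=0.000, vy=10.717 → t=2.187, apex=5.860, x_land=137.005, impact vy=-10.717
  bounce: vy ← 0.83·10.717 = 8.895
Arc 5: start y=0.000, vy=8.895 → t=1.815, apex=4.037, x_land=158.517, impact vy=-8.895
  bounce: vy ← 0.83·8.895 = 7.383
Arc 6: start y=0.000, vy=7.383 → t=1.507, apex=2.781, x_land=176.371, impact vy=-7.383
  bounce: vy ← 0.83·7.383 = 6.128

1 3.565 17.923 42.240
2 3.175 12.347 79.862
3 2.635 8.506 111.088
4 2.187 5.860 137.005
5 1.815 4.037 158.517
6 1.507 2.781 176.371
final: 176.371 6.128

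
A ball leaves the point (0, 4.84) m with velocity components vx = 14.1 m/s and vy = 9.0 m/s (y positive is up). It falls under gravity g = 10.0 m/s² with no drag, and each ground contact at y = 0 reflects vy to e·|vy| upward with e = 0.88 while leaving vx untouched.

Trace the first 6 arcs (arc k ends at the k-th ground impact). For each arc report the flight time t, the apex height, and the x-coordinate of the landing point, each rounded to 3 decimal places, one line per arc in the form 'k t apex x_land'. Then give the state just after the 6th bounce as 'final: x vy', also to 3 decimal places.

Arc 1: start y=4.840, vy=9.000 → t=2.233, apex=8.890, x_land=31.491, impact vy=-13.334
  bounce: vy ← 0.88·13.334 = 11.734
Arc 2: start y=0.000, vy=11.734 → t=2.347, apex=6.884, x_land=64.581, impact vy=-11.734
  bounce: vy ← 0.88·11.734 = 10.326
Arc 3: start y=0.000, vy=10.326 → t=2.065, apex=5.331, x_land=93.701, impact vy=-10.326
  bounce: vy ← 0.88·10.326 = 9.087
Arc 4: start y=0.000, vy=9.087 → t=1.817, apex=4.129, x_land=119.325, impact vy=-9.087
  bounce: vy ← 0.88·9.087 = 7.996
Arc 5: start y=0.000, vy=7.996 → t=1.599, apex=3.197, x_land=141.875, impact vy=-7.996
  bounce: vy ← 0.88·7.996 = 7.037
Arc 6: start y=0.000, vy=7.037 → t=1.407, apex=2.476, x_land=161.719, impact vy=-7.037
  bounce: vy ← 0.88·7.037 = 6.192

1 2.233 8.890 31.491
2 2.347 6.884 64.581
3 2.065 5.331 93.701
4 1.817 4.129 119.325
5 1.599 3.197 141.875
6 1.407 2.476 161.719
final: 161.719 6.192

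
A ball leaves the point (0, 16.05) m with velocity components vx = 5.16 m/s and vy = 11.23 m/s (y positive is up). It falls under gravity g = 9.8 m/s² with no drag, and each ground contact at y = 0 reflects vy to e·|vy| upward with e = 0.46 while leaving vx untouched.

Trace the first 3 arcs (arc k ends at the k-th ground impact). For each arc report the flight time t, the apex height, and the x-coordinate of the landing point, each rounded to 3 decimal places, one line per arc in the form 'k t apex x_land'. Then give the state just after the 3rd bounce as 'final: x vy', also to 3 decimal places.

Arc 1: start y=16.050, vy=11.230 → t=3.288, apex=22.484, x_land=16.966, impact vy=-20.993
  bounce: vy ← 0.46·20.993 = 9.657
Arc 2: start y=0.000, vy=9.657 → t=1.971, apex=4.758, x_land=27.135, impact vy=-9.657
  bounce: vy ← 0.46·9.657 = 4.442
Arc 3: start y=0.000, vy=4.442 → t=0.907, apex=1.007, x_land=31.813, impact vy=-4.442
  bounce: vy ← 0.46·4.442 = 2.043

1 3.288 22.484 16.966
2 1.971 4.758 27.135
3 0.907 1.007 31.813
final: 31.813 2.043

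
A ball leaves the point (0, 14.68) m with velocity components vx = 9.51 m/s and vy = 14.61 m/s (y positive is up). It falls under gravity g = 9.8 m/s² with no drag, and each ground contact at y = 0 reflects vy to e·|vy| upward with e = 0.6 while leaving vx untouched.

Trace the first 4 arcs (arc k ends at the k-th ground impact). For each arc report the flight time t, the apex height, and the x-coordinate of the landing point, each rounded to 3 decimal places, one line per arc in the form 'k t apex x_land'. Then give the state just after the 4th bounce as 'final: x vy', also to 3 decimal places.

Arc 1: start y=14.680, vy=14.610 → t=3.775, apex=25.570, x_land=35.902, impact vy=-22.387
  bounce: vy ← 0.6·22.387 = 13.432
Arc 2: start y=0.000, vy=13.432 → t=2.741, apex=9.205, x_land=61.972, impact vy=-13.432
  bounce: vy ← 0.6·13.432 = 8.059
Arc 3: start y=0.000, vy=8.059 → t=1.645, apex=3.314, x_land=77.613, impact vy=-8.059
  bounce: vy ← 0.6·8.059 = 4.836
Arc 4: start y=0.000, vy=4.836 → t=0.987, apex=1.193, x_land=86.998, impact vy=-4.836
  bounce: vy ← 0.6·4.836 = 2.901

1 3.775 25.570 35.902
2 2.741 9.205 61.972
3 1.645 3.314 77.613
4 0.987 1.193 86.998
final: 86.998 2.901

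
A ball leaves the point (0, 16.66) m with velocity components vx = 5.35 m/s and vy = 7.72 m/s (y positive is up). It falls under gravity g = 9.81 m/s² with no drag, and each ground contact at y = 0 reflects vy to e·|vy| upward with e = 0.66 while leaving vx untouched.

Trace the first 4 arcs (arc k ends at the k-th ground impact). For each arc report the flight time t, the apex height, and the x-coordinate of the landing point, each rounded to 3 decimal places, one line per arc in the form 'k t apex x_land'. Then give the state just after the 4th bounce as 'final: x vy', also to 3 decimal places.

Arc 1: start y=16.660, vy=7.720 → t=2.791, apex=19.698, x_land=14.931, impact vy=-19.659
  bounce: vy ← 0.66·19.659 = 12.975
Arc 2: start y=0.000, vy=12.975 → t=2.645, apex=8.580, x_land=29.083, impact vy=-12.975
  bounce: vy ← 0.66·12.975 = 8.563
Arc 3: start y=0.000, vy=8.563 → t=1.746, apex=3.738, x_land=38.424, impact vy=-8.563
  bounce: vy ← 0.66·8.563 = 5.652
Arc 4: start y=0.000, vy=5.652 → t=1.152, apex=1.628, x_land=44.588, impact vy=-5.652
  bounce: vy ← 0.66·5.652 = 3.730

1 2.791 19.698 14.931
2 2.645 8.580 29.083
3 1.746 3.738 38.424
4 1.152 1.628 44.588
final: 44.588 3.730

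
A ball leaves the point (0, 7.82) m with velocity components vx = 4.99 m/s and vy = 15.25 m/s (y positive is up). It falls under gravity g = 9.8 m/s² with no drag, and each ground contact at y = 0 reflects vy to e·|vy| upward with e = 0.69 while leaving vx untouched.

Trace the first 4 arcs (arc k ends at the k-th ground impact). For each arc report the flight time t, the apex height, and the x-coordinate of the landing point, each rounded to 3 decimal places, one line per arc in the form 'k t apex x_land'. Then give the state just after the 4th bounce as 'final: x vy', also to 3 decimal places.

1 3.560 19.685 17.767
2 2.766 9.372 31.569
3 1.909 4.462 41.093
4 1.317 2.124 47.664
final: 47.664 4.452

Arc 1: start y=7.820, vy=15.250 → t=3.560, apex=19.685, x_land=17.767, impact vy=-19.643
  bounce: vy ← 0.69·19.643 = 13.553
Arc 2: start y=0.000, vy=13.553 → t=2.766, apex=9.372, x_land=31.569, impact vy=-13.553
  bounce: vy ← 0.69·13.553 = 9.352
Arc 3: start y=0.000, vy=9.352 → t=1.909, apex=4.462, x_land=41.093, impact vy=-9.352
  bounce: vy ← 0.69·9.352 = 6.453
Arc 4: start y=0.000, vy=6.453 → t=1.317, apex=2.124, x_land=47.664, impact vy=-6.453
  bounce: vy ← 0.69·6.453 = 4.452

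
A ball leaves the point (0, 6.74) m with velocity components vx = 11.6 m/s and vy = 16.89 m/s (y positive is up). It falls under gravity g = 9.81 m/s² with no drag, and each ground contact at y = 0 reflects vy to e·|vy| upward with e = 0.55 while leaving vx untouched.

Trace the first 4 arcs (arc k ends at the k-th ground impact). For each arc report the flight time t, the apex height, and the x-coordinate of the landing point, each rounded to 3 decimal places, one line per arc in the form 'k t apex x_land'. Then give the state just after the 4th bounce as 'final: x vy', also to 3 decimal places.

Arc 1: start y=6.740, vy=16.890 → t=3.805, apex=21.280, x_land=44.133, impact vy=-20.433
  bounce: vy ← 0.55·20.433 = 11.238
Arc 2: start y=0.000, vy=11.238 → t=2.291, apex=6.437, x_land=70.711, impact vy=-11.238
  bounce: vy ← 0.55·11.238 = 6.181
Arc 3: start y=0.000, vy=6.181 → t=1.260, apex=1.947, x_land=85.329, impact vy=-6.181
  bounce: vy ← 0.55·6.181 = 3.400
Arc 4: start y=0.000, vy=3.400 → t=0.693, apex=0.589, x_land=93.368, impact vy=-3.400
  bounce: vy ← 0.55·3.400 = 1.870

1 3.805 21.280 44.133
2 2.291 6.437 70.711
3 1.260 1.947 85.329
4 0.693 0.589 93.368
final: 93.368 1.870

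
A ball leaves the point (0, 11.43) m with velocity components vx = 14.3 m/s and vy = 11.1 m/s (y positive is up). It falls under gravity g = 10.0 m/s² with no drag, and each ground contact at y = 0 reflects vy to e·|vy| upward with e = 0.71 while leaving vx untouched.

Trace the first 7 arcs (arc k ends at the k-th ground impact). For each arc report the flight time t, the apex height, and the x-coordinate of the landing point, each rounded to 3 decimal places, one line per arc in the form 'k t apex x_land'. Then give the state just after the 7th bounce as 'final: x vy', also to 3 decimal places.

Arc 1: start y=11.430, vy=11.100 → t=2.986, apex=17.590, x_land=42.695, impact vy=-18.757
  bounce: vy ← 0.71·18.757 = 13.317
Arc 2: start y=0.000, vy=13.317 → t=2.663, apex=8.867, x_land=80.782, impact vy=-13.317
  bounce: vy ← 0.71·13.317 = 9.455
Arc 3: start y=0.000, vy=9.455 → t=1.891, apex=4.470, x_land=107.824, impact vy=-9.455
  bounce: vy ← 0.71·9.455 = 6.713
Arc 4: start y=0.000, vy=6.713 → t=1.343, apex=2.253, x_land=127.024, impact vy=-6.713
  bounce: vy ← 0.71·6.713 = 4.766
Arc 5: start y=0.000, vy=4.766 → t=0.953, apex=1.136, x_land=140.656, impact vy=-4.766
  bounce: vy ← 0.71·4.766 = 3.384
Arc 6: start y=0.000, vy=3.384 → t=0.677, apex=0.573, x_land=150.334, impact vy=-3.384
  bounce: vy ← 0.71·3.384 = 2.403
Arc 7: start y=0.000, vy=2.403 → t=0.481, apex=0.289, x_land=157.206, impact vy=-2.403
  bounce: vy ← 0.71·2.403 = 1.706

1 2.986 17.590 42.695
2 2.663 8.867 80.782
3 1.891 4.470 107.824
4 1.343 2.253 127.024
5 0.953 1.136 140.656
6 0.677 0.573 150.334
7 0.481 0.289 157.206
final: 157.206 1.706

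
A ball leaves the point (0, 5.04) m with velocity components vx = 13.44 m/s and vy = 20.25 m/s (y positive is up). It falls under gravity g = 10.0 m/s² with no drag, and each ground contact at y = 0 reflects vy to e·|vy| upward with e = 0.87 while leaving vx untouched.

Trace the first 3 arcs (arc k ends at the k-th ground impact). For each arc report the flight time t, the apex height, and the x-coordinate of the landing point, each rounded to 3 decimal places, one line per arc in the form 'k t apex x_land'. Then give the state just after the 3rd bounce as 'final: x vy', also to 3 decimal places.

Arc 1: start y=5.040, vy=20.250 → t=4.285, apex=25.543, x_land=57.593, impact vy=-22.602
  bounce: vy ← 0.87·22.602 = 19.664
Arc 2: start y=0.000, vy=19.664 → t=3.933, apex=19.334, x_land=110.450, impact vy=-19.664
  bounce: vy ← 0.87·19.664 = 17.108
Arc 3: start y=0.000, vy=17.108 → t=3.422, apex=14.634, x_land=156.436, impact vy=-17.108
  bounce: vy ← 0.87·17.108 = 14.884

1 4.285 25.543 57.593
2 3.933 19.334 110.450
3 3.422 14.634 156.436
final: 156.436 14.884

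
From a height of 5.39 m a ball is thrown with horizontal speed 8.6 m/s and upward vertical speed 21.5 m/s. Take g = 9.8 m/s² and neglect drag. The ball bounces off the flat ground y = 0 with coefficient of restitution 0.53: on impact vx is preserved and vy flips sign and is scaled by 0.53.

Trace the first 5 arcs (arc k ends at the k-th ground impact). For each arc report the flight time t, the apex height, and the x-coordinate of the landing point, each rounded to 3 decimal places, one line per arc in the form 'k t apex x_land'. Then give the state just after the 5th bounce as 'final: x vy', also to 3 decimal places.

1 4.626 28.974 39.780
2 2.578 8.139 61.947
3 1.366 2.286 73.696
4 0.724 0.642 79.923
5 0.384 0.180 83.223
final: 83.223 0.997

Arc 1: start y=5.390, vy=21.500 → t=4.626, apex=28.974, x_land=39.780, impact vy=-23.831
  bounce: vy ← 0.53·23.831 = 12.630
Arc 2: start y=0.000, vy=12.630 → t=2.578, apex=8.139, x_land=61.947, impact vy=-12.630
  bounce: vy ← 0.53·12.630 = 6.694
Arc 3: start y=0.000, vy=6.694 → t=1.366, apex=2.286, x_land=73.696, impact vy=-6.694
  bounce: vy ← 0.53·6.694 = 3.548
Arc 4: start y=0.000, vy=3.548 → t=0.724, apex=0.642, x_land=79.923, impact vy=-3.548
  bounce: vy ← 0.53·3.548 = 1.880
Arc 5: start y=0.000, vy=1.880 → t=0.384, apex=0.180, x_land=83.223, impact vy=-1.880
  bounce: vy ← 0.53·1.880 = 0.997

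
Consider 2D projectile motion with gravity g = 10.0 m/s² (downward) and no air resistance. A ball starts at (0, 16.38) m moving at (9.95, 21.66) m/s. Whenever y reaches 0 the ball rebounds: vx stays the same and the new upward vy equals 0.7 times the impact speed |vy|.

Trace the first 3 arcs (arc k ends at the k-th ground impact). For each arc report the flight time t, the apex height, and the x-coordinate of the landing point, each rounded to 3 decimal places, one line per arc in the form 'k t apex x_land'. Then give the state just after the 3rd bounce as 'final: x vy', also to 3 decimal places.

1 4.989 39.838 49.637
2 3.952 19.521 88.957
3 2.766 9.565 116.481
final: 116.481 9.682

Arc 1: start y=16.380, vy=21.660 → t=4.989, apex=39.838, x_land=49.637, impact vy=-28.227
  bounce: vy ← 0.7·28.227 = 19.759
Arc 2: start y=0.000, vy=19.759 → t=3.952, apex=19.521, x_land=88.957, impact vy=-19.759
  bounce: vy ← 0.7·19.759 = 13.831
Arc 3: start y=0.000, vy=13.831 → t=2.766, apex=9.565, x_land=116.481, impact vy=-13.831
  bounce: vy ← 0.7·13.831 = 9.682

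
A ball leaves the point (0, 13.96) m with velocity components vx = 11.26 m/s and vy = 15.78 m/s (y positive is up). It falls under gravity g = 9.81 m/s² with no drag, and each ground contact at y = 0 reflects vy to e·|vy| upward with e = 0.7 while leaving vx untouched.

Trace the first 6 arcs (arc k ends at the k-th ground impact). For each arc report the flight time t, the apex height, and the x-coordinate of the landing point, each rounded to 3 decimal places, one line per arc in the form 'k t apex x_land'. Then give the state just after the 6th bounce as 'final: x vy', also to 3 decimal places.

Arc 1: start y=13.960, vy=15.780 → t=3.940, apex=26.652, x_land=44.359, impact vy=-22.867
  bounce: vy ← 0.7·22.867 = 16.007
Arc 2: start y=0.000, vy=16.007 → t=3.263, apex=13.059, x_land=81.105, impact vy=-16.007
  bounce: vy ← 0.7·16.007 = 11.205
Arc 3: start y=0.000, vy=11.205 → t=2.284, apex=6.399, x_land=106.827, impact vy=-11.205
  bounce: vy ← 0.7·11.205 = 7.843
Arc 4: start y=0.000, vy=7.843 → t=1.599, apex=3.136, x_land=124.833, impact vy=-7.843
  bounce: vy ← 0.7·7.843 = 5.490
Arc 5: start y=0.000, vy=5.490 → t=1.119, apex=1.536, x_land=137.437, impact vy=-5.490
  bounce: vy ← 0.7·5.490 = 3.843
Arc 6: start y=0.000, vy=3.843 → t=0.784, apex=0.753, x_land=146.259, impact vy=-3.843
  bounce: vy ← 0.7·3.843 = 2.690

1 3.940 26.652 44.359
2 3.263 13.059 81.105
3 2.284 6.399 106.827
4 1.599 3.136 124.833
5 1.119 1.536 137.437
6 0.784 0.753 146.259
final: 146.259 2.690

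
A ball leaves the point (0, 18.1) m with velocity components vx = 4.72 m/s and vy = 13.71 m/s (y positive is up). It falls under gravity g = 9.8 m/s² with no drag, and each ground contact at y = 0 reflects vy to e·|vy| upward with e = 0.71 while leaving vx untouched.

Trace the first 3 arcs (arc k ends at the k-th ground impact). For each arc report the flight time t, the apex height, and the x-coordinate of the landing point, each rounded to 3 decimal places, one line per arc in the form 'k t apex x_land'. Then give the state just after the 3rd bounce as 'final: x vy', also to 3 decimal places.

Arc 1: start y=18.100, vy=13.710 → t=3.776, apex=27.690, x_land=17.824, impact vy=-23.296
  bounce: vy ← 0.71·23.296 = 16.540
Arc 2: start y=0.000, vy=16.540 → t=3.376, apex=13.959, x_land=33.756, impact vy=-16.540
  bounce: vy ← 0.71·16.540 = 11.744
Arc 3: start y=0.000, vy=11.744 → t=2.397, apex=7.036, x_land=45.069, impact vy=-11.744
  bounce: vy ← 0.71·11.744 = 8.338

1 3.776 27.690 17.824
2 3.376 13.959 33.756
3 2.397 7.036 45.069
final: 45.069 8.338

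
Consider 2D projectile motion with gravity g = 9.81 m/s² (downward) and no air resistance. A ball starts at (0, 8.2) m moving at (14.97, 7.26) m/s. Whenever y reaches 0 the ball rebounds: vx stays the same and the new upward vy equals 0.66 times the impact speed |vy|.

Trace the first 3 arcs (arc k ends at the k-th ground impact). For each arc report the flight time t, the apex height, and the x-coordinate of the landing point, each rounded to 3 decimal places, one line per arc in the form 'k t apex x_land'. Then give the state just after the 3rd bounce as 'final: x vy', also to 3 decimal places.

Arc 1: start y=8.200, vy=7.260 → t=2.230, apex=10.886, x_land=33.381, impact vy=-14.615
  bounce: vy ← 0.66·14.615 = 9.646
Arc 2: start y=0.000, vy=9.646 → t=1.967, apex=4.742, x_land=62.819, impact vy=-9.646
  bounce: vy ← 0.66·9.646 = 6.366
Arc 3: start y=0.000, vy=6.366 → t=1.298, apex=2.066, x_land=82.249, impact vy=-6.366
  bounce: vy ← 0.66·6.366 = 4.202

1 2.230 10.886 33.381
2 1.967 4.742 62.819
3 1.298 2.066 82.249
final: 82.249 4.202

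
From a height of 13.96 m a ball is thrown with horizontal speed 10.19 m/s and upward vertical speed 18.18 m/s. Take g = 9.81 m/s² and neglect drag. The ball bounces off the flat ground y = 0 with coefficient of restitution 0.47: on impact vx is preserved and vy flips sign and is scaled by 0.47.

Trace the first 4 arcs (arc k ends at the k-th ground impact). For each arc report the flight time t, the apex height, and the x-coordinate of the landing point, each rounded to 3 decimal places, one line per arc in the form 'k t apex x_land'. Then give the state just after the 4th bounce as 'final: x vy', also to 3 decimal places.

Arc 1: start y=13.960, vy=18.180 → t=4.359, apex=30.806, x_land=44.421, impact vy=-24.585
  bounce: vy ← 0.47·24.585 = 11.555
Arc 2: start y=0.000, vy=11.555 → t=2.356, apex=6.805, x_land=68.426, impact vy=-11.555
  bounce: vy ← 0.47·11.555 = 5.431
Arc 3: start y=0.000, vy=5.431 → t=1.107, apex=1.503, x_land=79.708, impact vy=-5.431
  bounce: vy ← 0.47·5.431 = 2.552
Arc 4: start y=0.000, vy=2.552 → t=0.520, apex=0.332, x_land=85.011, impact vy=-2.552
  bounce: vy ← 0.47·2.552 = 1.200

1 4.359 30.806 44.421
2 2.356 6.805 68.426
3 1.107 1.503 79.708
4 0.520 0.332 85.011
final: 85.011 1.200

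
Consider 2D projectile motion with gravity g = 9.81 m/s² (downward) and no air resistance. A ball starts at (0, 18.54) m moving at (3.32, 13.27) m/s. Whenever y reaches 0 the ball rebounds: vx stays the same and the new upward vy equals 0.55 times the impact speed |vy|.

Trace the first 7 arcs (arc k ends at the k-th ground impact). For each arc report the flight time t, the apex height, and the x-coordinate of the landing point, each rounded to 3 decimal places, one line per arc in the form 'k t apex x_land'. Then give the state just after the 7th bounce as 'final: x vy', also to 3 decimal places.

Arc 1: start y=18.540, vy=13.270 → t=3.721, apex=27.515, x_land=12.354, impact vy=-23.235
  bounce: vy ← 0.55·23.235 = 12.779
Arc 2: start y=0.000, vy=12.779 → t=2.605, apex=8.323, x_land=21.004, impact vy=-12.779
  bounce: vy ← 0.55·12.779 = 7.028
Arc 3: start y=0.000, vy=7.028 → t=1.433, apex=2.518, x_land=25.761, impact vy=-7.028
  bounce: vy ← 0.55·7.028 = 3.866
Arc 4: start y=0.000, vy=3.866 → t=0.788, apex=0.762, x_land=28.378, impact vy=-3.866
  bounce: vy ← 0.55·3.866 = 2.126
Arc 5: start y=0.000, vy=2.126 → t=0.433, apex=0.230, x_land=29.817, impact vy=-2.126
  bounce: vy ← 0.55·2.126 = 1.169
Arc 6: start y=0.000, vy=1.169 → t=0.238, apex=0.070, x_land=30.608, impact vy=-1.169
  bounce: vy ← 0.55·1.169 = 0.643
Arc 7: start y=0.000, vy=0.643 → t=0.131, apex=0.021, x_land=31.044, impact vy=-0.643
  bounce: vy ← 0.55·0.643 = 0.354

1 3.721 27.515 12.354
2 2.605 8.323 21.004
3 1.433 2.518 25.761
4 0.788 0.762 28.378
5 0.433 0.230 29.817
6 0.238 0.070 30.608
7 0.131 0.021 31.044
final: 31.044 0.354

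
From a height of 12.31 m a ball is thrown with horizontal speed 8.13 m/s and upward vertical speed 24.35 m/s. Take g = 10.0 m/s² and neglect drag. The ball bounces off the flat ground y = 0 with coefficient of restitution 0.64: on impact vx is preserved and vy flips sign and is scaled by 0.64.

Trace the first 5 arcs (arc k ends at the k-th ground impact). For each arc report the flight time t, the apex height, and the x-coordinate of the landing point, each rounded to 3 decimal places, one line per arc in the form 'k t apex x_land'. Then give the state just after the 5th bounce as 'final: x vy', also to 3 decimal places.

1 5.332 41.956 43.347
2 3.708 17.185 73.492
3 2.373 7.039 92.785
4 1.519 2.883 105.132
5 0.972 1.181 113.034
final: 113.034 3.110

Arc 1: start y=12.310, vy=24.350 → t=5.332, apex=41.956, x_land=43.347, impact vy=-28.968
  bounce: vy ← 0.64·28.968 = 18.539
Arc 2: start y=0.000, vy=18.539 → t=3.708, apex=17.185, x_land=73.492, impact vy=-18.539
  bounce: vy ← 0.64·18.539 = 11.865
Arc 3: start y=0.000, vy=11.865 → t=2.373, apex=7.039, x_land=92.785, impact vy=-11.865
  bounce: vy ← 0.64·11.865 = 7.594
Arc 4: start y=0.000, vy=7.594 → t=1.519, apex=2.883, x_land=105.132, impact vy=-7.594
  bounce: vy ← 0.64·7.594 = 4.860
Arc 5: start y=0.000, vy=4.860 → t=0.972, apex=1.181, x_land=113.034, impact vy=-4.860
  bounce: vy ← 0.64·4.860 = 3.110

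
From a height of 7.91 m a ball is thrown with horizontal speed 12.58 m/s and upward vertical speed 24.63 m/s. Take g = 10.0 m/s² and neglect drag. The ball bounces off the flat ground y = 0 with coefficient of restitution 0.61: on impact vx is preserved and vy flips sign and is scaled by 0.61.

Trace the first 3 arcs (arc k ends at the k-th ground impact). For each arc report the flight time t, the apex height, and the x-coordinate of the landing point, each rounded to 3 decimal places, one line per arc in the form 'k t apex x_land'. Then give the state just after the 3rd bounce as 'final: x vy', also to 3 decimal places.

Arc 1: start y=7.910, vy=24.630 → t=5.229, apex=38.242, x_land=65.775, impact vy=-27.656
  bounce: vy ← 0.61·27.656 = 16.870
Arc 2: start y=0.000, vy=16.870 → t=3.374, apex=14.230, x_land=108.220, impact vy=-16.870
  bounce: vy ← 0.61·16.870 = 10.291
Arc 3: start y=0.000, vy=10.291 → t=2.058, apex=5.295, x_land=134.112, impact vy=-10.291
  bounce: vy ← 0.61·10.291 = 6.277

1 5.229 38.242 65.775
2 3.374 14.230 108.220
3 2.058 5.295 134.112
final: 134.112 6.277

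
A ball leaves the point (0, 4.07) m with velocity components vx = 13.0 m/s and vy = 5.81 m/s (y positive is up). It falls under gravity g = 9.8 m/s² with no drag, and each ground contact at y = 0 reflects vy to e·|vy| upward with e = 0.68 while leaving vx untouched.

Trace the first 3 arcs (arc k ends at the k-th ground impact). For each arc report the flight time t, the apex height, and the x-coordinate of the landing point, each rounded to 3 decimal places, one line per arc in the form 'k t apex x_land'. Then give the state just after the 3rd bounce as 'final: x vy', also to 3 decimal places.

1 1.680 5.792 21.841
2 1.479 2.678 41.064
3 1.005 1.238 54.135
final: 54.135 3.350

Arc 1: start y=4.070, vy=5.810 → t=1.680, apex=5.792, x_land=21.841, impact vy=-10.655
  bounce: vy ← 0.68·10.655 = 7.245
Arc 2: start y=0.000, vy=7.245 → t=1.479, apex=2.678, x_land=41.064, impact vy=-7.245
  bounce: vy ← 0.68·7.245 = 4.927
Arc 3: start y=0.000, vy=4.927 → t=1.005, apex=1.238, x_land=54.135, impact vy=-4.927
  bounce: vy ← 0.68·4.927 = 3.350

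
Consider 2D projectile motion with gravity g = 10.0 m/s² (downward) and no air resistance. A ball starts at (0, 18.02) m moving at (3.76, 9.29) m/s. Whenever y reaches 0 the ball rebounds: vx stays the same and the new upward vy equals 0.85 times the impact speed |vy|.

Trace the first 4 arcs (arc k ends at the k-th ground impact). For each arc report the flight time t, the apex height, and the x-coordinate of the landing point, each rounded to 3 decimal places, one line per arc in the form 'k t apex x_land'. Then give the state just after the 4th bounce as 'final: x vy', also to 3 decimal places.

1 3.043 22.335 11.440
2 3.593 16.137 24.950
3 3.054 11.659 36.433
4 2.596 8.424 46.194
final: 46.194 11.033

Arc 1: start y=18.020, vy=9.290 → t=3.043, apex=22.335, x_land=11.440, impact vy=-21.135
  bounce: vy ← 0.85·21.135 = 17.965
Arc 2: start y=0.000, vy=17.965 → t=3.593, apex=16.137, x_land=24.950, impact vy=-17.965
  bounce: vy ← 0.85·17.965 = 15.270
Arc 3: start y=0.000, vy=15.270 → t=3.054, apex=11.659, x_land=36.433, impact vy=-15.270
  bounce: vy ← 0.85·15.270 = 12.980
Arc 4: start y=0.000, vy=12.980 → t=2.596, apex=8.424, x_land=46.194, impact vy=-12.980
  bounce: vy ← 0.85·12.980 = 11.033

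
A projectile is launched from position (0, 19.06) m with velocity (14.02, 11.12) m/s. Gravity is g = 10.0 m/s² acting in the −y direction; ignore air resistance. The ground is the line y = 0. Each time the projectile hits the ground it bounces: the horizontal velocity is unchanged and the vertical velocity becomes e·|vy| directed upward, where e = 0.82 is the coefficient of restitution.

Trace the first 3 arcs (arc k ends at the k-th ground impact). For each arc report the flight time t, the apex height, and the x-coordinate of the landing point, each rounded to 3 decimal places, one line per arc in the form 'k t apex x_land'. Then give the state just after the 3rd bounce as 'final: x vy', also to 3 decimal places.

Arc 1: start y=19.060, vy=11.120 → t=3.359, apex=25.243, x_land=47.092, impact vy=-22.469
  bounce: vy ← 0.82·22.469 = 18.425
Arc 2: start y=0.000, vy=18.425 → t=3.685, apex=16.973, x_land=98.754, impact vy=-18.425
  bounce: vy ← 0.82·18.425 = 15.108
Arc 3: start y=0.000, vy=15.108 → t=3.022, apex=11.413, x_land=141.117, impact vy=-15.108
  bounce: vy ← 0.82·15.108 = 12.389

1 3.359 25.243 47.092
2 3.685 16.973 98.754
3 3.022 11.413 141.117
final: 141.117 12.389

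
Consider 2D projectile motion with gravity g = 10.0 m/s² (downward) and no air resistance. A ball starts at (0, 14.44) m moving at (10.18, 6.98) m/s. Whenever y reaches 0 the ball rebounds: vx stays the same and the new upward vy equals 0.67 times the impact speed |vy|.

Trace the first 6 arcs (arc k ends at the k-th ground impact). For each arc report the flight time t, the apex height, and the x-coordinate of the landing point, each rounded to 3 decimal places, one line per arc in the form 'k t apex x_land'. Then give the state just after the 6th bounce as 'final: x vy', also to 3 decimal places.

Arc 1: start y=14.440, vy=6.980 → t=2.535, apex=16.876, x_land=25.808, impact vy=-18.372
  bounce: vy ← 0.67·18.372 = 12.309
Arc 2: start y=0.000, vy=12.309 → t=2.462, apex=7.576, x_land=50.869, impact vy=-12.309
  bounce: vy ← 0.67·12.309 = 8.247
Arc 3: start y=0.000, vy=8.247 → t=1.649, apex=3.401, x_land=67.660, impact vy=-8.247
  bounce: vy ← 0.67·8.247 = 5.526
Arc 4: start y=0.000, vy=5.526 → t=1.105, apex=1.527, x_land=78.910, impact vy=-5.526
  bounce: vy ← 0.67·5.526 = 3.702
Arc 5: start y=0.000, vy=3.702 → t=0.740, apex=0.685, x_land=86.448, impact vy=-3.702
  bounce: vy ← 0.67·3.702 = 2.480
Arc 6: start y=0.000, vy=2.480 → t=0.496, apex=0.308, x_land=91.498, impact vy=-2.480
  bounce: vy ← 0.67·2.480 = 1.662

1 2.535 16.876 25.808
2 2.462 7.576 50.869
3 1.649 3.401 67.660
4 1.105 1.527 78.910
5 0.740 0.685 86.448
6 0.496 0.308 91.498
final: 91.498 1.662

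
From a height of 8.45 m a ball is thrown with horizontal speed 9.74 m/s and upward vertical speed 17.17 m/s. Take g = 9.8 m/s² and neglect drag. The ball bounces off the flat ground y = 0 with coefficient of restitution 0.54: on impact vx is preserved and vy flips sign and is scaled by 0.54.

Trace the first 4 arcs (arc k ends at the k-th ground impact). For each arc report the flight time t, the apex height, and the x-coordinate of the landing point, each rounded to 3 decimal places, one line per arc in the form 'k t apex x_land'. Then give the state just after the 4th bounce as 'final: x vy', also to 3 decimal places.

Arc 1: start y=8.450, vy=17.170 → t=3.942, apex=23.491, x_land=38.391, impact vy=-21.458
  bounce: vy ← 0.54·21.458 = 11.587
Arc 2: start y=0.000, vy=11.587 → t=2.365, apex=6.850, x_land=61.423, impact vy=-11.587
  bounce: vy ← 0.54·11.587 = 6.257
Arc 3: start y=0.000, vy=6.257 → t=1.277, apex=1.997, x_land=73.861, impact vy=-6.257
  bounce: vy ← 0.54·6.257 = 3.379
Arc 4: start y=0.000, vy=3.379 → t=0.690, apex=0.582, x_land=80.577, impact vy=-3.379
  bounce: vy ← 0.54·3.379 = 1.825

1 3.942 23.491 38.391
2 2.365 6.850 61.423
3 1.277 1.997 73.861
4 0.690 0.582 80.577
final: 80.577 1.825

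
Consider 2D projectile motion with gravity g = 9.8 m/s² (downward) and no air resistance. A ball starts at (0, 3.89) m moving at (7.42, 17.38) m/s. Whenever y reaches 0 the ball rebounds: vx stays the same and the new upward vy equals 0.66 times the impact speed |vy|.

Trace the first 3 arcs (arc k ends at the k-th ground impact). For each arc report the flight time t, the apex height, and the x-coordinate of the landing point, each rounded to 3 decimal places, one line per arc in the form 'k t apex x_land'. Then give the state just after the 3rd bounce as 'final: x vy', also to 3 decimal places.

Arc 1: start y=3.890, vy=17.380 → t=3.758, apex=19.301, x_land=27.886, impact vy=-19.450
  bounce: vy ← 0.66·19.450 = 12.837
Arc 2: start y=0.000, vy=12.837 → t=2.620, apex=8.408, x_land=47.325, impact vy=-12.837
  bounce: vy ← 0.66·12.837 = 8.472
Arc 3: start y=0.000, vy=8.472 → t=1.729, apex=3.662, x_land=60.154, impact vy=-8.472
  bounce: vy ← 0.66·8.472 = 5.592

1 3.758 19.301 27.886
2 2.620 8.408 47.325
3 1.729 3.662 60.154
final: 60.154 5.592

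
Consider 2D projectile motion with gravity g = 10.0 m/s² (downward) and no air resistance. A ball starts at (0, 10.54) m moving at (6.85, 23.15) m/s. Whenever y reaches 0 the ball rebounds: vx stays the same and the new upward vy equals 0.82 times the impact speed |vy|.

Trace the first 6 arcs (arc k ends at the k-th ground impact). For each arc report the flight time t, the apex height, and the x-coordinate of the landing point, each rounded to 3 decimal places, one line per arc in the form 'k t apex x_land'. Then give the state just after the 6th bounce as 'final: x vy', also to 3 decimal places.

1 5.048 37.336 34.576
2 4.482 25.105 65.274
3 3.675 16.880 90.447
4 3.013 11.350 111.089
5 2.471 7.632 128.015
6 2.026 5.132 141.894
final: 141.894 8.307

Arc 1: start y=10.540, vy=23.150 → t=5.048, apex=37.336, x_land=34.576, impact vy=-27.326
  bounce: vy ← 0.82·27.326 = 22.408
Arc 2: start y=0.000, vy=22.408 → t=4.482, apex=25.105, x_land=65.274, impact vy=-22.408
  bounce: vy ← 0.82·22.408 = 18.374
Arc 3: start y=0.000, vy=18.374 → t=3.675, apex=16.880, x_land=90.447, impact vy=-18.374
  bounce: vy ← 0.82·18.374 = 15.067
Arc 4: start y=0.000, vy=15.067 → t=3.013, apex=11.350, x_land=111.089, impact vy=-15.067
  bounce: vy ← 0.82·15.067 = 12.355
Arc 5: start y=0.000, vy=12.355 → t=2.471, apex=7.632, x_land=128.015, impact vy=-12.355
  bounce: vy ← 0.82·12.355 = 10.131
Arc 6: start y=0.000, vy=10.131 → t=2.026, apex=5.132, x_land=141.894, impact vy=-10.131
  bounce: vy ← 0.82·10.131 = 8.307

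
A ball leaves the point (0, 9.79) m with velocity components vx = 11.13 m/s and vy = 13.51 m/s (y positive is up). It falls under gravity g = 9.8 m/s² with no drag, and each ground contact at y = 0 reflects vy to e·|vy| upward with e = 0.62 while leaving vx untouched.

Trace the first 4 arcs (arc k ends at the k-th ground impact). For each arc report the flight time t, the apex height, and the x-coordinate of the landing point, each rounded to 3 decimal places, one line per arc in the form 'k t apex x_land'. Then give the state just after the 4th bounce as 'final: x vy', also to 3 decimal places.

Arc 1: start y=9.790, vy=13.510 → t=3.353, apex=19.102, x_land=37.319, impact vy=-19.350
  bounce: vy ← 0.62·19.350 = 11.997
Arc 2: start y=0.000, vy=11.997 → t=2.448, apex=7.343, x_land=64.569, impact vy=-11.997
  bounce: vy ← 0.62·11.997 = 7.438
Arc 3: start y=0.000, vy=7.438 → t=1.518, apex=2.823, x_land=81.463, impact vy=-7.438
  bounce: vy ← 0.62·7.438 = 4.612
Arc 4: start y=0.000, vy=4.612 → t=0.941, apex=1.085, x_land=91.938, impact vy=-4.612
  bounce: vy ← 0.62·4.612 = 2.859

1 3.353 19.102 37.319
2 2.448 7.343 64.569
3 1.518 2.823 81.463
4 0.941 1.085 91.938
final: 91.938 2.859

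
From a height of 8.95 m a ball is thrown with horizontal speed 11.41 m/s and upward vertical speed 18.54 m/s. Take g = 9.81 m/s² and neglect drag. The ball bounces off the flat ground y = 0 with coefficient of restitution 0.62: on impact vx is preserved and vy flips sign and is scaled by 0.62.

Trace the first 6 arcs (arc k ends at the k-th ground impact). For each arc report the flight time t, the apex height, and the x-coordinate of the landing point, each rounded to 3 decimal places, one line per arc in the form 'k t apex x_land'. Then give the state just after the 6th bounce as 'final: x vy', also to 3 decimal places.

1 4.213 26.469 48.070
2 2.881 10.175 80.937
3 1.786 3.911 101.314
4 1.107 1.503 113.948
5 0.687 0.578 121.781
6 0.426 0.222 126.638
final: 126.638 1.294

Arc 1: start y=8.950, vy=18.540 → t=4.213, apex=26.469, x_land=48.070, impact vy=-22.789
  bounce: vy ← 0.62·22.789 = 14.129
Arc 2: start y=0.000, vy=14.129 → t=2.881, apex=10.175, x_land=80.937, impact vy=-14.129
  bounce: vy ← 0.62·14.129 = 8.760
Arc 3: start y=0.000, vy=8.760 → t=1.786, apex=3.911, x_land=101.314, impact vy=-8.760
  bounce: vy ← 0.62·8.760 = 5.431
Arc 4: start y=0.000, vy=5.431 → t=1.107, apex=1.503, x_land=113.948, impact vy=-5.431
  bounce: vy ← 0.62·5.431 = 3.367
Arc 5: start y=0.000, vy=3.367 → t=0.687, apex=0.578, x_land=121.781, impact vy=-3.367
  bounce: vy ← 0.62·3.367 = 2.088
Arc 6: start y=0.000, vy=2.088 → t=0.426, apex=0.222, x_land=126.638, impact vy=-2.088
  bounce: vy ← 0.62·2.088 = 1.294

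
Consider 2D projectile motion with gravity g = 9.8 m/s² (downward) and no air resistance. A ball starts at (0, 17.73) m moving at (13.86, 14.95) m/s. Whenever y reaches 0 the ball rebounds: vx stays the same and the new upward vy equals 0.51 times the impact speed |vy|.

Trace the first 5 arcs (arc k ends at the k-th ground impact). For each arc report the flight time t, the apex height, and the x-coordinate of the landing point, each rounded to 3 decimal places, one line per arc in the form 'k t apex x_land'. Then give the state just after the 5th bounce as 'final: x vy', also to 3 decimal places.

1 3.964 29.133 54.939
2 2.487 7.578 89.411
3 1.268 1.971 106.991
4 0.647 0.513 115.957
5 0.330 0.133 120.530
final: 120.530 0.824

Arc 1: start y=17.730, vy=14.950 → t=3.964, apex=29.133, x_land=54.939, impact vy=-23.896
  bounce: vy ← 0.51·23.896 = 12.187
Arc 2: start y=0.000, vy=12.187 → t=2.487, apex=7.578, x_land=89.411, impact vy=-12.187
  bounce: vy ← 0.51·12.187 = 6.215
Arc 3: start y=0.000, vy=6.215 → t=1.268, apex=1.971, x_land=106.991, impact vy=-6.215
  bounce: vy ← 0.51·6.215 = 3.170
Arc 4: start y=0.000, vy=3.170 → t=0.647, apex=0.513, x_land=115.957, impact vy=-3.170
  bounce: vy ← 0.51·3.170 = 1.617
Arc 5: start y=0.000, vy=1.617 → t=0.330, apex=0.133, x_land=120.530, impact vy=-1.617
  bounce: vy ← 0.51·1.617 = 0.824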